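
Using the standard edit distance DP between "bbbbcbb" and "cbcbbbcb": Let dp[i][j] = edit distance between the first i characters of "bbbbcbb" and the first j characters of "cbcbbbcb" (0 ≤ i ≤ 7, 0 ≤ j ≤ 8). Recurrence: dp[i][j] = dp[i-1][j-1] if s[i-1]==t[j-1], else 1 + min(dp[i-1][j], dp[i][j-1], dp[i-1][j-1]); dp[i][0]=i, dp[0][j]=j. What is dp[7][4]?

4

   ''  c  b  c  b  b  b  c  b
''  0  1  2  3  4  5  6  7  8
 b  1  1  1  2  3  4  5  6  7
 b  2  2  1  2  2  3  4  5  6
 b  3  3  2  2  2  2  3  4  5
 b  4  4  3  3  2  2  2  3  4
 c  5  4  4  3  3  3  3  2  3
 b  6  5  4  4  3  3  3  3  2
 b  7  6  5  5  4  3  3  4  3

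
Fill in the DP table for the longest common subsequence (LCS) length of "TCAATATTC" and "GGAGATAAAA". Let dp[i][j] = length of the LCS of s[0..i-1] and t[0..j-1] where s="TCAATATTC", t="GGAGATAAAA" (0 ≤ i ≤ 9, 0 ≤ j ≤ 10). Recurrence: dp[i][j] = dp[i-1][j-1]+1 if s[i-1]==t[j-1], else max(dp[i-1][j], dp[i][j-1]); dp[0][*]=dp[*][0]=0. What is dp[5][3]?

1

   ''  G  G  A  G  A  T  A  A  A  A
''  0  0  0  0  0  0  0  0  0  0  0
 T  0  0  0  0  0  0  1  1  1  1  1
 C  0  0  0  0  0  0  1  1  1  1  1
 A  0  0  0  1  1  1  1  2  2  2  2
 A  0  0  0  1  1  2  2  2  3  3  3
 T  0  0  0  1  1  2  3  3  3  3  3
 A  0  0  0  1  1  2  3  4  4  4  4
 T  0  0  0  1  1  2  3  4  4  4  4
 T  0  0  0  1  1  2  3  4  4  4  4
 C  0  0  0  1  1  2  3  4  4  4  4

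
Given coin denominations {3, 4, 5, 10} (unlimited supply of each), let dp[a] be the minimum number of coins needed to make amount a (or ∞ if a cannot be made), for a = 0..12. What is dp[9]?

 a  0  1  2  3  4  5  6  7  8  9 10 11 12
dp  0  -  -  1  1  1  2  2  2  2  1  3  3
(- denotes ∞ / unreachable)

2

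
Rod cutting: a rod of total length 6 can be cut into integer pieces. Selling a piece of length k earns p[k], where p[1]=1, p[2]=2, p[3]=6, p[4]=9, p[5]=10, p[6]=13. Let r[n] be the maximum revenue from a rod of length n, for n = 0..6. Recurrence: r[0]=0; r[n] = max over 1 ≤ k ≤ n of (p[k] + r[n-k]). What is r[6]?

13

   n    0    1    2    3    4    5    6
r[n]    0    1    2    6    9   10   13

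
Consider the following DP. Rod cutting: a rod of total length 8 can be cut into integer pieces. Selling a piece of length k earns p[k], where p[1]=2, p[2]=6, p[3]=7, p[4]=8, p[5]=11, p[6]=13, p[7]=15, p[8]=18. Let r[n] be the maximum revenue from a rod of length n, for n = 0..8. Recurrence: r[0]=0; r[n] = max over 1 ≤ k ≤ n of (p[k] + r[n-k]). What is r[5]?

   n    0    1    2    3    4    5    6    7    8
r[n]    0    2    6    8   12   14   18   20   24

14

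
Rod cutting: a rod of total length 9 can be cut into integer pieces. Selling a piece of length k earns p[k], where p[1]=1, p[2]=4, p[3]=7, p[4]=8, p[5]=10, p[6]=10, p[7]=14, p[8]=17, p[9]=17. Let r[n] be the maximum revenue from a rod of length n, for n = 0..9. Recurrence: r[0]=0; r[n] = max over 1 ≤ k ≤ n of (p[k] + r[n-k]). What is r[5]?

11

   n    0    1    2    3    4    5    6    7    8    9
r[n]    0    1    4    7    8   11   14   15   18   21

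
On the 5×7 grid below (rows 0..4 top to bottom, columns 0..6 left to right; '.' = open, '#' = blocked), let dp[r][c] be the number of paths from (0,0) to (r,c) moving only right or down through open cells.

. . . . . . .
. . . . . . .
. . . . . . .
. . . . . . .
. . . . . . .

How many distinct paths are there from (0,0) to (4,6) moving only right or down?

r\c   0   1   2   3   4   5   6
  0   1   1   1   1   1   1   1
  1   1   2   3   4   5   6   7
  2   1   3   6  10  15  21  28
  3   1   4  10  20  35  56  84
  4   1   5  15  35  70 126 210

210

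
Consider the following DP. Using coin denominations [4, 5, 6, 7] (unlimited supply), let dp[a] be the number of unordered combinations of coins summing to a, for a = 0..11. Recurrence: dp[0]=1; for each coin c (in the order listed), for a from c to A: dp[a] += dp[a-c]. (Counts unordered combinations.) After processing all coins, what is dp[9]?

after  coin     0     1     2     3     4     5     6     7     8     9    10    11
          4     1     0     0     0     1     0     0     0     1     0     0     0
          5     1     0     0     0     1     1     0     0     1     1     1     0
          6     1     0     0     0     1     1     1     0     1     1     2     1
          7     1     0     0     0     1     1     1     1     1     1     2     2

1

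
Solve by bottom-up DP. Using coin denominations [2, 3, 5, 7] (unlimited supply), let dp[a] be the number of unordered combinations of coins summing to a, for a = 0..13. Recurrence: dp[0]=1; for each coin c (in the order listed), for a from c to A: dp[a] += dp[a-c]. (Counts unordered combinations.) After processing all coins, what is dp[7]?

after  coin     0     1     2     3     4     5     6     7     8     9    10    11    12    13
          2     1     0     1     0     1     0     1     0     1     0     1     0     1     0
          3     1     0     1     1     1     1     2     1     2     2     2     2     3     2
          5     1     0     1     1     1     2     2     2     3     3     4     4     5     5
          7     1     0     1     1     1     2     2     3     3     4     5     5     7     7

3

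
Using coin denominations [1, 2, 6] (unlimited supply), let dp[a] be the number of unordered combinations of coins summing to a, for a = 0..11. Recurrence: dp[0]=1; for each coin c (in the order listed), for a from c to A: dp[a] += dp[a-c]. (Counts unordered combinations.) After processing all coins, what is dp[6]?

after  coin     0     1     2     3     4     5     6     7     8     9    10    11
          1     1     1     1     1     1     1     1     1     1     1     1     1
          2     1     1     2     2     3     3     4     4     5     5     6     6
          6     1     1     2     2     3     3     5     5     7     7     9     9

5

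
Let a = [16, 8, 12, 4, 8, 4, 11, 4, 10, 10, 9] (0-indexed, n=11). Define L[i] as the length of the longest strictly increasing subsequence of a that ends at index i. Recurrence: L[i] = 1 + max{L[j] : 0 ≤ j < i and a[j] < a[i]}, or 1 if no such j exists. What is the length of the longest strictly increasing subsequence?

   i    0    1    2    3    4    5    6    7    8    9   10
a[i]   16    8   12    4    8    4   11    4   10   10    9
L[i]    1    1    2    1    2    1    3    1    3    3    3

3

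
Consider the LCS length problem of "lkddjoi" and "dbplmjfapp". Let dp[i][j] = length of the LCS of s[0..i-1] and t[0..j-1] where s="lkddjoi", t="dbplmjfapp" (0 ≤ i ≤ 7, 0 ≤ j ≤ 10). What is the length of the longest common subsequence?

   ''  d  b  p  l  m  j  f  a  p  p
''  0  0  0  0  0  0  0  0  0  0  0
 l  0  0  0  0  1  1  1  1  1  1  1
 k  0  0  0  0  1  1  1  1  1  1  1
 d  0  1  1  1  1  1  1  1  1  1  1
 d  0  1  1  1  1  1  1  1  1  1  1
 j  0  1  1  1  1  1  2  2  2  2  2
 o  0  1  1  1  1  1  2  2  2  2  2
 i  0  1  1  1  1  1  2  2  2  2  2

2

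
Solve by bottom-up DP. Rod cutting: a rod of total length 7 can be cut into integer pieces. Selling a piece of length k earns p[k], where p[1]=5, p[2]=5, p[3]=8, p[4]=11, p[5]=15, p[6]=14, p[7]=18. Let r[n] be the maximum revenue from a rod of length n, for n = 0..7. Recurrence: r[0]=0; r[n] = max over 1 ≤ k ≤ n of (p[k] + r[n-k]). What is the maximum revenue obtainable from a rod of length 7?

35

   n    0    1    2    3    4    5    6    7
r[n]    0    5   10   15   20   25   30   35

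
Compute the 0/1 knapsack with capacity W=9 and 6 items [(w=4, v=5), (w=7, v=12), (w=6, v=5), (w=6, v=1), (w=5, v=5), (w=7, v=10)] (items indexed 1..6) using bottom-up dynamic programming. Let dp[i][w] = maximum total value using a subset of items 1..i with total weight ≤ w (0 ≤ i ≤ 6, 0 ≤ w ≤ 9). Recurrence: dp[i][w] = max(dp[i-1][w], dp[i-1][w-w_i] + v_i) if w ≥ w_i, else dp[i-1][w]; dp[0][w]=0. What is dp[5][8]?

i\w   0   1   2   3   4   5   6   7   8   9
  0   0   0   0   0   0   0   0   0   0   0
  1   0   0   0   0   5   5   5   5   5   5
  2   0   0   0   0   5   5   5  12  12  12
  3   0   0   0   0   5   5   5  12  12  12
  4   0   0   0   0   5   5   5  12  12  12
  5   0   0   0   0   5   5   5  12  12  12
  6   0   0   0   0   5   5   5  12  12  12

12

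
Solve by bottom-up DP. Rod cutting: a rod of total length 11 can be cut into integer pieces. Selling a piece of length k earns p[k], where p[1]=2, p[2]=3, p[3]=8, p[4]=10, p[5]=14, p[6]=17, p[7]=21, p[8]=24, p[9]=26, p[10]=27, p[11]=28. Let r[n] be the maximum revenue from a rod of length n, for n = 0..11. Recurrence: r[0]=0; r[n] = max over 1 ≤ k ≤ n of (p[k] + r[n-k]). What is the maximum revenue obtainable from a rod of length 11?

32

   n    0    1    2    3    4    5    6    7    8    9   10   11
r[n]    0    2    4    8   10   14   17   21   24   26   29   32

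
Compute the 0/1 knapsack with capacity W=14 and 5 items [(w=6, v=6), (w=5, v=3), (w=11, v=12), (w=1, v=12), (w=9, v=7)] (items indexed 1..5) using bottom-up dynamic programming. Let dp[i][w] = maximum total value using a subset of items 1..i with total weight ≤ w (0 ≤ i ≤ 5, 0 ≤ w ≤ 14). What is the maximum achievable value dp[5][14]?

i\w   0   1   2   3   4   5   6   7   8   9  10  11  12  13  14
  0   0   0   0   0   0   0   0   0   0   0   0   0   0   0   0
  1   0   0   0   0   0   0   6   6   6   6   6   6   6   6   6
  2   0   0   0   0   0   3   6   6   6   6   6   9   9   9   9
  3   0   0   0   0   0   3   6   6   6   6   6  12  12  12  12
  4   0  12  12  12  12  12  15  18  18  18  18  18  24  24  24
  5   0  12  12  12  12  12  15  18  18  18  19  19  24  24  24

24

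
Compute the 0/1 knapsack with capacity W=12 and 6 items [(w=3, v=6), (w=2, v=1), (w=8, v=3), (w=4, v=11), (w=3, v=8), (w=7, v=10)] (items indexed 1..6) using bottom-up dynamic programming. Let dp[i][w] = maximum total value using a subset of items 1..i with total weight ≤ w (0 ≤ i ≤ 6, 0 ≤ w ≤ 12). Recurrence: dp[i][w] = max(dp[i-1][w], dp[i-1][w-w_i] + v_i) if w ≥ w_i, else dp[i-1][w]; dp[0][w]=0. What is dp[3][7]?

i\w   0   1   2   3   4   5   6   7   8   9  10  11  12
  0   0   0   0   0   0   0   0   0   0   0   0   0   0
  1   0   0   0   6   6   6   6   6   6   6   6   6   6
  2   0   0   1   6   6   7   7   7   7   7   7   7   7
  3   0   0   1   6   6   7   7   7   7   7   7   9   9
  4   0   0   1   6  11  11  12  17  17  18  18  18  18
  5   0   0   1   8  11  11  14  19  19  20  25  25  26
  6   0   0   1   8  11  11  14  19  19  20  25  25  26

7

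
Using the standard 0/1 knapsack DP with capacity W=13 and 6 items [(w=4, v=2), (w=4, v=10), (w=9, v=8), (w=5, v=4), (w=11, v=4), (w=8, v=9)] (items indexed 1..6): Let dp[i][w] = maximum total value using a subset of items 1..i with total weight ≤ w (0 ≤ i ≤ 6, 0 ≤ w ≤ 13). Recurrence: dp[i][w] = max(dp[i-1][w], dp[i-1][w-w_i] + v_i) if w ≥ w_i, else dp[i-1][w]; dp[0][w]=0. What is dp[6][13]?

i\w   0   1   2   3   4   5   6   7   8   9  10  11  12  13
  0   0   0   0   0   0   0   0   0   0   0   0   0   0   0
  1   0   0   0   0   2   2   2   2   2   2   2   2   2   2
  2   0   0   0   0  10  10  10  10  12  12  12  12  12  12
  3   0   0   0   0  10  10  10  10  12  12  12  12  12  18
  4   0   0   0   0  10  10  10  10  12  14  14  14  14  18
  5   0   0   0   0  10  10  10  10  12  14  14  14  14  18
  6   0   0   0   0  10  10  10  10  12  14  14  14  19  19

19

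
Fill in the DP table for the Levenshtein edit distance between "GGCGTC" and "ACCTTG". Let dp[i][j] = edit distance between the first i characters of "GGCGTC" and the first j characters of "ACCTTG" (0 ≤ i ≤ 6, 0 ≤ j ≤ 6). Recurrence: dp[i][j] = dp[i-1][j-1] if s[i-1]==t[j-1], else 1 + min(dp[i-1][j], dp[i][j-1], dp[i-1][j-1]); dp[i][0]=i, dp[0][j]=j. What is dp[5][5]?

3

   ''  A  C  C  T  T  G
''  0  1  2  3  4  5  6
 G  1  1  2  3  4  5  5
 G  2  2  2  3  4  5  5
 C  3  3  2  2  3  4  5
 G  4  4  3  3  3  4  4
 T  5  5  4  4  3  3  4
 C  6  6  5  4  4  4  4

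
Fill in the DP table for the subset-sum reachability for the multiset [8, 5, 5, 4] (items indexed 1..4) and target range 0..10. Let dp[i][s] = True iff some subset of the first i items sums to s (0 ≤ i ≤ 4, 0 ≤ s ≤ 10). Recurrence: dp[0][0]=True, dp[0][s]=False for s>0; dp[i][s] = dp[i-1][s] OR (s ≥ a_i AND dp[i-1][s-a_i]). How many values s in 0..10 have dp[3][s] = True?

i\s   0   1   2   3   4   5   6   7   8   9  10
  0   T   F   F   F   F   F   F   F   F   F   F
  1   T   F   F   F   F   F   F   F   T   F   F
  2   T   F   F   F   F   T   F   F   T   F   F
  3   T   F   F   F   F   T   F   F   T   F   T
  4   T   F   F   F   T   T   F   F   T   T   T

4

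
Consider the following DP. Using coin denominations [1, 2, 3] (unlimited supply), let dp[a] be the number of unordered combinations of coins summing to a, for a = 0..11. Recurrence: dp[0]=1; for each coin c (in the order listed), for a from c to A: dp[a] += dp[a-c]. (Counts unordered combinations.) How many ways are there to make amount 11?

16

after  coin     0     1     2     3     4     5     6     7     8     9    10    11
          1     1     1     1     1     1     1     1     1     1     1     1     1
          2     1     1     2     2     3     3     4     4     5     5     6     6
          3     1     1     2     3     4     5     7     8    10    12    14    16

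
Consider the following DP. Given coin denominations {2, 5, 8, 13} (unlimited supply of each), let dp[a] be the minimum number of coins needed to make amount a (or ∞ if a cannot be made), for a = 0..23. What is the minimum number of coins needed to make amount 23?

3

 a  0  1  2  3  4  5  6  7  8  9 10 11 12 13 14 15 16 17 18 19 20 21 22 23
dp  0  -  1  -  2  1  3  2  1  3  2  4  3  1  4  2  2  3  2  4  3  2  4  3
(- denotes ∞ / unreachable)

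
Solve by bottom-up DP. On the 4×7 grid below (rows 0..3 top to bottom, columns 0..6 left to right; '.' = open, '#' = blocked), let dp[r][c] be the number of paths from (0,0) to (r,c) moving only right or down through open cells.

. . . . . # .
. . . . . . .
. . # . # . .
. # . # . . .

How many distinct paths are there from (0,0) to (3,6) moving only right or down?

r\c   0   1   2   3   4   5   6
  0   1   1   1   1   1   0   0
  1   1   2   3   4   5   5   5
  2   1   3   0   4   0   5  10
  3   1   0   0   0   0   5  15

15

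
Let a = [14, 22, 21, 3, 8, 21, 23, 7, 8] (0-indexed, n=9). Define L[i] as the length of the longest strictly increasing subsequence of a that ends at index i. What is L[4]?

2

   i    0    1    2    3    4    5    6    7    8
a[i]   14   22   21    3    8   21   23    7    8
L[i]    1    2    2    1    2    3    4    2    3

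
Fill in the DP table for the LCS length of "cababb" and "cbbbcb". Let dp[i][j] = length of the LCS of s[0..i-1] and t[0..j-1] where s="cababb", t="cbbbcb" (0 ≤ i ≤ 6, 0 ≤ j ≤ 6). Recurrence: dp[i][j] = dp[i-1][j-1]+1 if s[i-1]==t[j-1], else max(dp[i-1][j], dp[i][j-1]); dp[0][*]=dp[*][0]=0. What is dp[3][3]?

2

   ''  c  b  b  b  c  b
''  0  0  0  0  0  0  0
 c  0  1  1  1  1  1  1
 a  0  1  1  1  1  1  1
 b  0  1  2  2  2  2  2
 a  0  1  2  2  2  2  2
 b  0  1  2  3  3  3  3
 b  0  1  2  3  4  4  4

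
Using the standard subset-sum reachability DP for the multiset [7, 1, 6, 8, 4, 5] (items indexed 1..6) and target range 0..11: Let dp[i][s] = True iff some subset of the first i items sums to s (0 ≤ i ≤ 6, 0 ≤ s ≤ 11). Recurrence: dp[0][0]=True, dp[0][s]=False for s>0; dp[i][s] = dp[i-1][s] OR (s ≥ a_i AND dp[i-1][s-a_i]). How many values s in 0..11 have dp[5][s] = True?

10

i\s   0   1   2   3   4   5   6   7   8   9  10  11
  0   T   F   F   F   F   F   F   F   F   F   F   F
  1   T   F   F   F   F   F   F   T   F   F   F   F
  2   T   T   F   F   F   F   F   T   T   F   F   F
  3   T   T   F   F   F   F   T   T   T   F   F   F
  4   T   T   F   F   F   F   T   T   T   T   F   F
  5   T   T   F   F   T   T   T   T   T   T   T   T
  6   T   T   F   F   T   T   T   T   T   T   T   T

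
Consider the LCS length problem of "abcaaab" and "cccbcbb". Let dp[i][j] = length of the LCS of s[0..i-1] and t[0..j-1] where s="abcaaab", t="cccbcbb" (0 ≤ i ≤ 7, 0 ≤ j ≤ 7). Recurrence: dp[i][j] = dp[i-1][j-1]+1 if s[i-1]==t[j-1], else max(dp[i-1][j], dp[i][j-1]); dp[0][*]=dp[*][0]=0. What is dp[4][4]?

   ''  c  c  c  b  c  b  b
''  0  0  0  0  0  0  0  0
 a  0  0  0  0  0  0  0  0
 b  0  0  0  0  1  1  1  1
 c  0  1  1  1  1  2  2  2
 a  0  1  1  1  1  2  2  2
 a  0  1  1  1  1  2  2  2
 a  0  1  1  1  1  2  2  2
 b  0  1  1  1  2  2  3  3

1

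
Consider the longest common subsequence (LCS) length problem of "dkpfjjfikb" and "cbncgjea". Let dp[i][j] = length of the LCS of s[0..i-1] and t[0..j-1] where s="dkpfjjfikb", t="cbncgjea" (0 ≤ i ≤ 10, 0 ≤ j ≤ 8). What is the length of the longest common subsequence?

   ''  c  b  n  c  g  j  e  a
''  0  0  0  0  0  0  0  0  0
 d  0  0  0  0  0  0  0  0  0
 k  0  0  0  0  0  0  0  0  0
 p  0  0  0  0  0  0  0  0  0
 f  0  0  0  0  0  0  0  0  0
 j  0  0  0  0  0  0  1  1  1
 j  0  0  0  0  0  0  1  1  1
 f  0  0  0  0  0  0  1  1  1
 i  0  0  0  0  0  0  1  1  1
 k  0  0  0  0  0  0  1  1  1
 b  0  0  1  1  1  1  1  1  1

1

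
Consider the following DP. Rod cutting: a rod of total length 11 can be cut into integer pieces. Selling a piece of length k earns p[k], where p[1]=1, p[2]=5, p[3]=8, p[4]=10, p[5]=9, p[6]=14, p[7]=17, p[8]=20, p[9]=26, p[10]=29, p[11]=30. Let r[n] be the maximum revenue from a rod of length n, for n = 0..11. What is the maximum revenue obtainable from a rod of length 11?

   n    0    1    2    3    4    5    6    7    8    9   10   11
r[n]    0    1    5    8   10   13   16   18   21   26   29   31

31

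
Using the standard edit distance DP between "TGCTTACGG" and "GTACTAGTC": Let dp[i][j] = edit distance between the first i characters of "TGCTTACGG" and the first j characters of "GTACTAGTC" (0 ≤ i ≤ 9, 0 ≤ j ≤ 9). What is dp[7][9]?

5

   ''  G  T  A  C  T  A  G  T  C
''  0  1  2  3  4  5  6  7  8  9
 T  1  1  1  2  3  4  5  6  7  8
 G  2  1  2  2  3  4  5  5  6  7
 C  3  2  2  3  2  3  4  5  6  6
 T  4  3  2  3  3  2  3  4  5  6
 T  5  4  3  3  4  3  3  4  4  5
 A  6  5  4  3  4  4  3  4  5  5
 C  7  6  5  4  3  4  4  4  5  5
 G  8  7  6  5  4  4  5  4  5  6
 G  9  8  7  6  5  5  5  5  5  6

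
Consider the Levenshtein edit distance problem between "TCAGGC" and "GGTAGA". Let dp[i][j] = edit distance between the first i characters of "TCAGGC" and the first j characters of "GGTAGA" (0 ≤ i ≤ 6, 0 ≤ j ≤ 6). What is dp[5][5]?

   ''  G  G  T  A  G  A
''  0  1  2  3  4  5  6
 T  1  1  2  2  3  4  5
 C  2  2  2  3  3  4  5
 A  3  3  3  3  3  4  4
 G  4  3  3  4  4  3  4
 G  5  4  3  4  5  4  4
 C  6  5  4  4  5  5  5

4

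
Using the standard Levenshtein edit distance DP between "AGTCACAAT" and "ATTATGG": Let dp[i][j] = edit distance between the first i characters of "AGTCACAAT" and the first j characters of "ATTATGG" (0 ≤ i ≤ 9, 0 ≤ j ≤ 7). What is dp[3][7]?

5

   ''  A  T  T  A  T  G  G
''  0  1  2  3  4  5  6  7
 A  1  0  1  2  3  4  5  6
 G  2  1  1  2  3  4  4  5
 T  3  2  1  1  2  3  4  5
 C  4  3  2  2  2  3  4  5
 A  5  4  3  3  2  3  4  5
 C  6  5  4  4  3  3  4  5
 A  7  6  5  5  4  4  4  5
 A  8  7  6  6  5  5  5  5
 T  9  8  7  6  6  5  6  6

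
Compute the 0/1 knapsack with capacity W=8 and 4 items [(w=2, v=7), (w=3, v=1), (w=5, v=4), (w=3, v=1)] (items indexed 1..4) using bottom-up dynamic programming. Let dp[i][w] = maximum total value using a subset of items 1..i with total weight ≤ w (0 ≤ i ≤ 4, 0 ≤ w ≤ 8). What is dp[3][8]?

11

i\w   0   1   2   3   4   5   6   7   8
  0   0   0   0   0   0   0   0   0   0
  1   0   0   7   7   7   7   7   7   7
  2   0   0   7   7   7   8   8   8   8
  3   0   0   7   7   7   8   8  11  11
  4   0   0   7   7   7   8   8  11  11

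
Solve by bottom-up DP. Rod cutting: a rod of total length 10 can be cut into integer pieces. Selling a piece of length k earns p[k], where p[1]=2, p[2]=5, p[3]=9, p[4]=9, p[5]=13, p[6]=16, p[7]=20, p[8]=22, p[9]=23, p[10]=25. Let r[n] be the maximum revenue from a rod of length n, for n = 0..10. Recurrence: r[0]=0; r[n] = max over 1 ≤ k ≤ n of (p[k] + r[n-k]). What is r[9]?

   n    0    1    2    3    4    5    6    7    8    9   10
r[n]    0    2    5    9   11   14   18   20   23   27   29

27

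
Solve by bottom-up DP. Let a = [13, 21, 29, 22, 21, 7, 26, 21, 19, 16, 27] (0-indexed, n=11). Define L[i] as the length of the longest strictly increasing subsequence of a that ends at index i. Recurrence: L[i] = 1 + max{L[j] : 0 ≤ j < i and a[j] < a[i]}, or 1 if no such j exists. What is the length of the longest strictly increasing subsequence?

5

   i    0    1    2    3    4    5    6    7    8    9   10
a[i]   13   21   29   22   21    7   26   21   19   16   27
L[i]    1    2    3    3    2    1    4    2    2    2    5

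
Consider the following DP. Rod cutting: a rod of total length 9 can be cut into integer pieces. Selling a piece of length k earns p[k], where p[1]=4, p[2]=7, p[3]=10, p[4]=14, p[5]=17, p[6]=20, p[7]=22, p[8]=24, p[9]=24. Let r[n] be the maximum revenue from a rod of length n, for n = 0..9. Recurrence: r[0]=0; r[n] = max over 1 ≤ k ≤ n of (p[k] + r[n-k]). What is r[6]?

24

   n    0    1    2    3    4    5    6    7    8    9
r[n]    0    4    8   12   16   20   24   28   32   36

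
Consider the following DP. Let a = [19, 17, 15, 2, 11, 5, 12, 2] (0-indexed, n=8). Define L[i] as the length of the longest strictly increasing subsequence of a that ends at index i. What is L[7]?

   i    0    1    2    3    4    5    6    7
a[i]   19   17   15    2   11    5   12    2
L[i]    1    1    1    1    2    2    3    1

1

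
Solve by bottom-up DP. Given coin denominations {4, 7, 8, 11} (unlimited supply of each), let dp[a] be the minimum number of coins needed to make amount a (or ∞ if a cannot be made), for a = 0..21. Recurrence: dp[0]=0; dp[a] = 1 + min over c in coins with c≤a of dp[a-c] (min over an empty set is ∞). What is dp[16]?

 a  0  1  2  3  4  5  6  7  8  9 10 11 12 13 14 15 16 17 18 19 20 21
dp  0  -  -  -  1  -  -  1  1  -  -  1  2  -  2  2  2  -  2  2  3  3
(- denotes ∞ / unreachable)

2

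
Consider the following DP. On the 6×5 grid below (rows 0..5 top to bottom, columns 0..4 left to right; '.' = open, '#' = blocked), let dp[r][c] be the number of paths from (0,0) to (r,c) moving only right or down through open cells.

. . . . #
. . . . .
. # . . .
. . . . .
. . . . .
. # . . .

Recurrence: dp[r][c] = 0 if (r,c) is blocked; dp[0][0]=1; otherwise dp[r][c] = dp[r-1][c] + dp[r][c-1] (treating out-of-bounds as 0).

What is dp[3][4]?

22

r\c   0   1   2   3   4
  0   1   1   1   1   0
  1   1   2   3   4   4
  2   1   0   3   7  11
  3   1   1   4  11  22
  4   1   2   6  17  39
  5   1   0   6  23  62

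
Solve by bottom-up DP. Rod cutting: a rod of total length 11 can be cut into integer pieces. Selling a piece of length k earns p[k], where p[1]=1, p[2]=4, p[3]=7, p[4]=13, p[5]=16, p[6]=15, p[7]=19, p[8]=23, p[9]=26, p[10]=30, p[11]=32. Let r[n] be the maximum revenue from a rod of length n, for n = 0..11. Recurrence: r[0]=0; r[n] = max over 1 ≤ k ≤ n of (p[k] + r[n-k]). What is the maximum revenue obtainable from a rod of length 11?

   n    0    1    2    3    4    5    6    7    8    9   10   11
r[n]    0    1    4    7   13   16   17   20   26   29   32   33

33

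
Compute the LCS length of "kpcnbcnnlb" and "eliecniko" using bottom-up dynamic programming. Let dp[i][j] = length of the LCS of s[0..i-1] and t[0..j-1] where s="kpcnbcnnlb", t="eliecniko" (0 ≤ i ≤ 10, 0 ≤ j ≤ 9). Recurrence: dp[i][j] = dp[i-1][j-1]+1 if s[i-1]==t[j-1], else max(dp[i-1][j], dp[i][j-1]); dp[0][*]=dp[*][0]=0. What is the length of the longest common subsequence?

2

   ''  e  l  i  e  c  n  i  k  o
''  0  0  0  0  0  0  0  0  0  0
 k  0  0  0  0  0  0  0  0  1  1
 p  0  0  0  0  0  0  0  0  1  1
 c  0  0  0  0  0  1  1  1  1  1
 n  0  0  0  0  0  1  2  2  2  2
 b  0  0  0  0  0  1  2  2  2  2
 c  0  0  0  0  0  1  2  2  2  2
 n  0  0  0  0  0  1  2  2  2  2
 n  0  0  0  0  0  1  2  2  2  2
 l  0  0  1  1  1  1  2  2  2  2
 b  0  0  1  1  1  1  2  2  2  2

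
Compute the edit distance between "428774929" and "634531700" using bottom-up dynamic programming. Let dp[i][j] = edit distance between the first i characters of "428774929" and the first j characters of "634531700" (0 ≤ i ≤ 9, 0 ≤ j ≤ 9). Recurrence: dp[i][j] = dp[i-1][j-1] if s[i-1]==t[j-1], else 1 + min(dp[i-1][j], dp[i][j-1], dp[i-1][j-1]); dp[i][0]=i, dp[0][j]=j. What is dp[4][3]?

   ''  6  3  4  5  3  1  7  0  0
''  0  1  2  3  4  5  6  7  8  9
 4  1  1  2  2  3  4  5  6  7  8
 2  2  2  2  3  3  4  5  6  7  8
 8  3  3  3  3  4  4  5  6  7  8
 7  4  4  4  4  4  5  5  5  6  7
 7  5  5  5  5  5  5  6  5  6  7
 4  6  6  6  5  6  6  6  6  6  7
 9  7  7  7  6  6  7  7  7  7  7
 2  8  8  8  7  7  7  8  8  8  8
 9  9  9  9  8  8  8  8  9  9  9

4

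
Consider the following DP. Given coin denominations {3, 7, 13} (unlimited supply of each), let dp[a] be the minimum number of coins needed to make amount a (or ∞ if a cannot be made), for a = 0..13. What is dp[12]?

4

 a  0  1  2  3  4  5  6  7  8  9 10 11 12 13
dp  0  -  -  1  -  -  2  1  -  3  2  -  4  1
(- denotes ∞ / unreachable)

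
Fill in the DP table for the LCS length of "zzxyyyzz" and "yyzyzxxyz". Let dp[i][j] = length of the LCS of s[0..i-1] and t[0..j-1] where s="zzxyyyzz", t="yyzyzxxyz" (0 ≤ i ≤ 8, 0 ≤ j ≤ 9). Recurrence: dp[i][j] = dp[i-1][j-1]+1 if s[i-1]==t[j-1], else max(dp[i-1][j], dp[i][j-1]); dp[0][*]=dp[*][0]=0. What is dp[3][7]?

   ''  y  y  z  y  z  x  x  y  z
''  0  0  0  0  0  0  0  0  0  0
 z  0  0  0  1  1  1  1  1  1  1
 z  0  0  0  1  1  2  2  2  2  2
 x  0  0  0  1  1  2  3  3  3  3
 y  0  1  1  1  2  2  3  3  4  4
 y  0  1  2  2  2  2  3  3  4  4
 y  0  1  2  2  3  3  3  3  4  4
 z  0  1  2  3  3  4  4  4  4  5
 z  0  1  2  3  3  4  4  4  4  5

3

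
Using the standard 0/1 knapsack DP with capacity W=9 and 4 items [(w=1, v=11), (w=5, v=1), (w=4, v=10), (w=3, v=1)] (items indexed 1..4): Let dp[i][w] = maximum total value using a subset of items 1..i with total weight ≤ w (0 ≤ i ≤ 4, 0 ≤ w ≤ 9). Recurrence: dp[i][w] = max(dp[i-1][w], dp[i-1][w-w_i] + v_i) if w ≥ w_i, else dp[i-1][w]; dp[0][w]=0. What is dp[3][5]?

i\w   0   1   2   3   4   5   6   7   8   9
  0   0   0   0   0   0   0   0   0   0   0
  1   0  11  11  11  11  11  11  11  11  11
  2   0  11  11  11  11  11  12  12  12  12
  3   0  11  11  11  11  21  21  21  21  21
  4   0  11  11  11  12  21  21  21  22  22

21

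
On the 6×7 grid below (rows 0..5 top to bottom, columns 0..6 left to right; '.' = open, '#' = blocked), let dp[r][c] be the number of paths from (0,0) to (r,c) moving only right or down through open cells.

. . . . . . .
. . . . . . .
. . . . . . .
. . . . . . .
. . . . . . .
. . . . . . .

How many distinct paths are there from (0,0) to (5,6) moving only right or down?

462

r\c   0   1   2   3   4   5   6
  0   1   1   1   1   1   1   1
  1   1   2   3   4   5   6   7
  2   1   3   6  10  15  21  28
  3   1   4  10  20  35  56  84
  4   1   5  15  35  70 126 210
  5   1   6  21  56 126 252 462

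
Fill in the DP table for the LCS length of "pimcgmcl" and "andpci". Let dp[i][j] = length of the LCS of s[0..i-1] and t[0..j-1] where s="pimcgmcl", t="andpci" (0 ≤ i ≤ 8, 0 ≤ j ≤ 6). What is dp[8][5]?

2

   ''  a  n  d  p  c  i
''  0  0  0  0  0  0  0
 p  0  0  0  0  1  1  1
 i  0  0  0  0  1  1  2
 m  0  0  0  0  1  1  2
 c  0  0  0  0  1  2  2
 g  0  0  0  0  1  2  2
 m  0  0  0  0  1  2  2
 c  0  0  0  0  1  2  2
 l  0  0  0  0  1  2  2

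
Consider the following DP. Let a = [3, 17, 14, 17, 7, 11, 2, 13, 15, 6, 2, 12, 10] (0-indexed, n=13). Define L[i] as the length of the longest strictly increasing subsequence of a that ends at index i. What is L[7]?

   i    0    1    2    3    4    5    6    7    8    9   10   11   12
a[i]    3   17   14   17    7   11    2   13   15    6    2   12   10
L[i]    1    2    2    3    2    3    1    4    5    2    1    4    3

4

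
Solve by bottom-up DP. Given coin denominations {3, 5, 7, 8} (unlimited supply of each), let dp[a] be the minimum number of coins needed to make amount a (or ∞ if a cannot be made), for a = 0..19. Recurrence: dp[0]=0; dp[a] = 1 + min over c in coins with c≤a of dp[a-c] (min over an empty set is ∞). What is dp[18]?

 a  0  1  2  3  4  5  6  7  8  9 10 11 12 13 14 15 16 17 18 19
dp  0  -  -  1  -  1  2  1  1  3  2  2  2  2  2  2  2  3  3  3
(- denotes ∞ / unreachable)

3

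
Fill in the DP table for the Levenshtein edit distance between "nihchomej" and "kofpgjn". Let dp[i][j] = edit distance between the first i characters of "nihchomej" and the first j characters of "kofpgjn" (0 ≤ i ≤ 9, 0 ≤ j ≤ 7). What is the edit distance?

   ''  k  o  f  p  g  j  n
''  0  1  2  3  4  5  6  7
 n  1  1  2  3  4  5  6  6
 i  2  2  2  3  4  5  6  7
 h  3  3  3  3  4  5  6  7
 c  4  4  4  4  4  5  6  7
 h  5  5  5  5  5  5  6  7
 o  6  6  5  6  6  6  6  7
 m  7  7  6  6  7  7  7  7
 e  8  8  7  7  7  8  8  8
 j  9  9  8  8  8  8  8  9

9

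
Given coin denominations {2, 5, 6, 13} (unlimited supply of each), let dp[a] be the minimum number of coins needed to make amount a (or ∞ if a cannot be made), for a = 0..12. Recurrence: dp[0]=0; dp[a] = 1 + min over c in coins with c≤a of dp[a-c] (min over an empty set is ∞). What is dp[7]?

2

 a  0  1  2  3  4  5  6  7  8  9 10 11 12
dp  0  -  1  -  2  1  1  2  2  3  2  2  2
(- denotes ∞ / unreachable)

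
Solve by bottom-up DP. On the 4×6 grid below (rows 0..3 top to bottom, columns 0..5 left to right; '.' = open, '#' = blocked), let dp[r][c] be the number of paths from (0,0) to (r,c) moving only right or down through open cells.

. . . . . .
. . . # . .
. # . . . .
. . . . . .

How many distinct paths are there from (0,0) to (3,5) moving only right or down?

17

r\c   0   1   2   3   4   5
  0   1   1   1   1   1   1
  1   1   2   3   0   1   2
  2   1   0   3   3   4   6
  3   1   1   4   7  11  17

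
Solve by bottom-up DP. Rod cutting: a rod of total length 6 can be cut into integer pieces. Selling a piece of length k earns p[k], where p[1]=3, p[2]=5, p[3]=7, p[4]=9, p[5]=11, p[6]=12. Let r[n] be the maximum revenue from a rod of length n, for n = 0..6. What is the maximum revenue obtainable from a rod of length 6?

   n    0    1    2    3    4    5    6
r[n]    0    3    6    9   12   15   18

18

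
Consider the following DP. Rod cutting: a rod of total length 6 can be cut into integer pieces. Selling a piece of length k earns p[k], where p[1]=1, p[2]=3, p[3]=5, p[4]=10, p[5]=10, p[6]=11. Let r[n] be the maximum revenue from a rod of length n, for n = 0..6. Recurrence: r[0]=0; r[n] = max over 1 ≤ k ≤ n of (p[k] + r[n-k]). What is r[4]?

   n    0    1    2    3    4    5    6
r[n]    0    1    3    5   10   11   13

10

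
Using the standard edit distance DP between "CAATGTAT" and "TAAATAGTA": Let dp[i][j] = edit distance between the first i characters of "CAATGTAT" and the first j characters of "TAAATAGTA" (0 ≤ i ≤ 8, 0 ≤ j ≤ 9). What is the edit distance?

   ''  T  A  A  A  T  A  G  T  A
''  0  1  2  3  4  5  6  7  8  9
 C  1  1  2  3  4  5  6  7  8  9
 A  2  2  1  2  3  4  5  6  7  8
 A  3  3  2  1  2  3  4  5  6  7
 T  4  3  3  2  2  2  3  4  5  6
 G  5  4  4  3  3  3  3  3  4  5
 T  6  5  5  4  4  3  4  4  3  4
 A  7  6  5  5  4  4  3  4  4  3
 T  8  7  6  6  5  4  4  4  4  4

4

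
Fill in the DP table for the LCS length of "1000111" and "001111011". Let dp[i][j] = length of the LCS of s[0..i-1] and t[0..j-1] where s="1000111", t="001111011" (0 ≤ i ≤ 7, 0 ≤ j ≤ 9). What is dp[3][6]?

   ''  0  0  1  1  1  1  0  1  1
''  0  0  0  0  0  0  0  0  0  0
 1  0  0  0  1  1  1  1  1  1  1
 0  0  1  1  1  1  1  1  2  2  2
 0  0  1  2  2  2  2  2  2  2  2
 0  0  1  2  2  2  2  2  3  3  3
 1  0  1  2  3  3  3  3  3  4  4
 1  0  1  2  3  4  4  4  4  4  5
 1  0  1  2  3  4  5  5  5  5  5

2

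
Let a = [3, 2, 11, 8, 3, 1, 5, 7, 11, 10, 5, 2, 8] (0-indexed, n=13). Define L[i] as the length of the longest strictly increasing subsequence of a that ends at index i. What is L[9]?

   i    0    1    2    3    4    5    6    7    8    9   10   11   12
a[i]    3    2   11    8    3    1    5    7   11   10    5    2    8
L[i]    1    1    2    2    2    1    3    4    5    5    3    2    5

5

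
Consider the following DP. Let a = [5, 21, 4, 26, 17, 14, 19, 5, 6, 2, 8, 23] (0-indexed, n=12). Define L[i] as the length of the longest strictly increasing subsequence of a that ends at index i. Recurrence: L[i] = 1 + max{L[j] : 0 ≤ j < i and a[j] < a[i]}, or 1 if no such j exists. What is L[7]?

2

   i    0    1    2    3    4    5    6    7    8    9   10   11
a[i]    5   21    4   26   17   14   19    5    6    2    8   23
L[i]    1    2    1    3    2    2    3    2    3    1    4    5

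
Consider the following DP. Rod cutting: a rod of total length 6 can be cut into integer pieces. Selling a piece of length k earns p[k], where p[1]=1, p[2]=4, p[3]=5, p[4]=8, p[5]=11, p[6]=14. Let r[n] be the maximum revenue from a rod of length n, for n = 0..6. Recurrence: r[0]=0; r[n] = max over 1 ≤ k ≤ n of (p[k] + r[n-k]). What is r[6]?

   n    0    1    2    3    4    5    6
r[n]    0    1    4    5    8   11   14

14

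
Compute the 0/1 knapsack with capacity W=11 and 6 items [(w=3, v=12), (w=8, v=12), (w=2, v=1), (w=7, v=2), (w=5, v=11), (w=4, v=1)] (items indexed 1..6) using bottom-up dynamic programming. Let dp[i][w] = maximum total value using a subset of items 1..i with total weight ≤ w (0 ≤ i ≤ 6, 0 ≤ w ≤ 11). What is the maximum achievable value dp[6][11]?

24

i\w   0   1   2   3   4   5   6   7   8   9  10  11
  0   0   0   0   0   0   0   0   0   0   0   0   0
  1   0   0   0  12  12  12  12  12  12  12  12  12
  2   0   0   0  12  12  12  12  12  12  12  12  24
  3   0   0   1  12  12  13  13  13  13  13  13  24
  4   0   0   1  12  12  13  13  13  13  13  14  24
  5   0   0   1  12  12  13  13  13  23  23  24  24
  6   0   0   1  12  12  13  13  13  23  23  24  24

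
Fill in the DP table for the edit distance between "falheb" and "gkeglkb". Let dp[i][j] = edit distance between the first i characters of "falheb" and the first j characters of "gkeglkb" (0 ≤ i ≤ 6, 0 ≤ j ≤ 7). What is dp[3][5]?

   ''  g  k  e  g  l  k  b
''  0  1  2  3  4  5  6  7
 f  1  1  2  3  4  5  6  7
 a  2  2  2  3  4  5  6  7
 l  3  3  3  3  4  4  5  6
 h  4  4  4  4  4  5  5  6
 e  5  5  5  4  5  5  6  6
 b  6  6  6  5  5  6  6  6

4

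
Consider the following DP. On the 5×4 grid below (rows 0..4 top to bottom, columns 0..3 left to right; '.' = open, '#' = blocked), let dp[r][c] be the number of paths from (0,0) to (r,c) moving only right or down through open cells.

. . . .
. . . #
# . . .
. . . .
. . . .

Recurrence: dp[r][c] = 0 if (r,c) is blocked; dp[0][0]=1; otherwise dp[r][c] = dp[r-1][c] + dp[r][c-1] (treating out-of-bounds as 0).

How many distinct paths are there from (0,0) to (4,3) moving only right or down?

r\c   0   1   2   3
  0   1   1   1   1
  1   1   2   3   0
  2   0   2   5   5
  3   0   2   7  12
  4   0   2   9  21

21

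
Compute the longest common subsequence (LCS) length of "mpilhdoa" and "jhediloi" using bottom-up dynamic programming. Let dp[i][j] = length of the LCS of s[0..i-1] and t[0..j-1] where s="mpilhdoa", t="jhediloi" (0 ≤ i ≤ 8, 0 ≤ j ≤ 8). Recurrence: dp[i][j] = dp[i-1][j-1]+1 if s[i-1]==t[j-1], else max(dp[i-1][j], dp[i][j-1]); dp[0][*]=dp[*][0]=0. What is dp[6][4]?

   ''  j  h  e  d  i  l  o  i
''  0  0  0  0  0  0  0  0  0
 m  0  0  0  0  0  0  0  0  0
 p  0  0  0  0  0  0  0  0  0
 i  0  0  0  0  0  1  1  1  1
 l  0  0  0  0  0  1  2  2  2
 h  0  0  1  1  1  1  2  2  2
 d  0  0  1  1  2  2  2  2  2
 o  0  0  1  1  2  2  2  3  3
 a  0  0  1  1  2  2  2  3  3

2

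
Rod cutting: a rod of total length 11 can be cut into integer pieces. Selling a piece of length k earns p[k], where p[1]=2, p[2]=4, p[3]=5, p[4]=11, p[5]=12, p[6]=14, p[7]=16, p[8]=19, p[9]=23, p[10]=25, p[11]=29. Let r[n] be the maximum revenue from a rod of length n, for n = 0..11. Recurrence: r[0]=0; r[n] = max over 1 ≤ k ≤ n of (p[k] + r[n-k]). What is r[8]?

22

   n    0    1    2    3    4    5    6    7    8    9   10   11
r[n]    0    2    4    6   11   13   15   17   22   24   26   29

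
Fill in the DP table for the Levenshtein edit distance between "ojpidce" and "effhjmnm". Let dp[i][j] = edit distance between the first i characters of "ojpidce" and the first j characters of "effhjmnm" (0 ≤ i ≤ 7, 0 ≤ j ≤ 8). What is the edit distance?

8

   ''  e  f  f  h  j  m  n  m
''  0  1  2  3  4  5  6  7  8
 o  1  1  2  3  4  5  6  7  8
 j  2  2  2  3  4  4  5  6  7
 p  3  3  3  3  4  5  5  6  7
 i  4  4  4  4  4  5  6  6  7
 d  5  5  5  5  5  5  6  7  7
 c  6  6  6  6  6  6  6  7  8
 e  7  6  7  7  7  7  7  7  8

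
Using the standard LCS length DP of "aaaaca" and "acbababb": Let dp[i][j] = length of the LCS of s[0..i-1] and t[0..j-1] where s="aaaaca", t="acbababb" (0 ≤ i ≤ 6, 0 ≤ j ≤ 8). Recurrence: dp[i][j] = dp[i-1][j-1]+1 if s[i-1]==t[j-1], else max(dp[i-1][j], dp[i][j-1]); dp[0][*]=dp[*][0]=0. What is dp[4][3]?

   ''  a  c  b  a  b  a  b  b
''  0  0  0  0  0  0  0  0  0
 a  0  1  1  1  1  1  1  1  1
 a  0  1  1  1  2  2  2  2  2
 a  0  1  1  1  2  2  3  3  3
 a  0  1  1  1  2  2  3  3  3
 c  0  1  2  2  2  2  3  3  3
 a  0  1  2  2  3  3  3  3  3

1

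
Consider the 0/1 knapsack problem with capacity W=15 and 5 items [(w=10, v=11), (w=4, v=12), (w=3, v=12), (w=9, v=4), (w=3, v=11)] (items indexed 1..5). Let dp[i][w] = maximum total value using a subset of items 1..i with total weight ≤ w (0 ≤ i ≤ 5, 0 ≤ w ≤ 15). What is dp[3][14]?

i\w   0   1   2   3   4   5   6   7   8   9  10  11  12  13  14  15
  0   0   0   0   0   0   0   0   0   0   0   0   0   0   0   0   0
  1   0   0   0   0   0   0   0   0   0   0  11  11  11  11  11  11
  2   0   0   0   0  12  12  12  12  12  12  12  12  12  12  23  23
  3   0   0   0  12  12  12  12  24  24  24  24  24  24  24  24  24
  4   0   0   0  12  12  12  12  24  24  24  24  24  24  24  24  24
  5   0   0   0  12  12  12  23  24  24  24  35  35  35  35  35  35

24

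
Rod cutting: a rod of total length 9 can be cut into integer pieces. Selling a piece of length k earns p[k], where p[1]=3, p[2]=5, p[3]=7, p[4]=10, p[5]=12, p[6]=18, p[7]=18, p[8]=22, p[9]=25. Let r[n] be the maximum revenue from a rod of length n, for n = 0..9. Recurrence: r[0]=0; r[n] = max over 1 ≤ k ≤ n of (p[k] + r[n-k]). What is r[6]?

18

   n    0    1    2    3    4    5    6    7    8    9
r[n]    0    3    6    9   12   15   18   21   24   27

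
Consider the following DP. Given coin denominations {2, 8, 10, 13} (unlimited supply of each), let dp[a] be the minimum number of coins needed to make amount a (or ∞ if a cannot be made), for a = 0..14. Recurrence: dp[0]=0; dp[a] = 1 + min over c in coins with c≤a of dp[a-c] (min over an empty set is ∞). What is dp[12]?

 a  0  1  2  3  4  5  6  7  8  9 10 11 12 13 14
dp  0  -  1  -  2  -  3  -  1  -  1  -  2  1  3
(- denotes ∞ / unreachable)

2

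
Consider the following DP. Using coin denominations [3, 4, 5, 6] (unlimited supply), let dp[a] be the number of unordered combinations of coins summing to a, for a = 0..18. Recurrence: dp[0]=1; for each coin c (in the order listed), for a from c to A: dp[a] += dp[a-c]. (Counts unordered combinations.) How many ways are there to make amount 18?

after  coin     0     1     2     3     4     5     6     7     8     9    10    11    12    13    14    15    16    17    18
          3     1     0     0     1     0     0     1     0     0     1     0     0     1     0     0     1     0     0     1
          4     1     0     0     1     1     0     1     1     1     1     1     1     2     1     1     2     2     1     2
          5     1     0     0     1     1     1     1     1     2     2     2     2     3     3     3     4     4     4     5
          6     1     0     0     1     1     1     2     1     2     3     3     3     5     4     5     7     7     7    10

10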